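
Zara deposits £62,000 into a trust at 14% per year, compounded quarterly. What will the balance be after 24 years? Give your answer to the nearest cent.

£1,685,253.62

Growth factor = (1 + 0.035)^96 ≈ 27.18151005786.
A ≈ 62,000 × 27.18151005786 ≈ 1,685,253.6236.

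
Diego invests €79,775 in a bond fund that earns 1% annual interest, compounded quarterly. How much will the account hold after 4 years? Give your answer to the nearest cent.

€83,026.53

Periodic rate = 1%/4 = 0.0025; periods = 4·4 = 16.
A = 79,775·(1 + 0.0025)^16 ≈ 79,775·1.0407588215 ≈ 83,026.5350.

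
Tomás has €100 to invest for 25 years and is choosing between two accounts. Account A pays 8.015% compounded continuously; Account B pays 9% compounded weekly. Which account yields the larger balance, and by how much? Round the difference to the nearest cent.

A: e^(0.08015·25) = e^2.00375 ≈ 7.41681708, so 100 × 7.41681708 ≈ 741.6817.
B: (1 + 0.09/52)^1300 ≈ 9.46930134, so 100 × 9.46930134 ≈ 946.9301.
Difference ≈ 205.2484 in favor of B.

Account B, by €205.25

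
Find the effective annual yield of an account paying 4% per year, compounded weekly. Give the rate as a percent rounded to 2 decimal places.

One year is 52 periods at 0.000769231 each: (1 + 0.000769231)^52 ≈ 1.040795.
EAR = 1.040795 − 1 ≈ 4.07948%.

4.08%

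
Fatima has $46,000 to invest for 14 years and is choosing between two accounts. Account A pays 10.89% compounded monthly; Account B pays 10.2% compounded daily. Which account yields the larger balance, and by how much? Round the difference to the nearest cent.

Account A growth factor: (1 + 0.009075)^168 ≈ 4.56182926558; balance ≈ 209,844.1462.
Account B growth factor: (1 + 0.102/365)^5110 ≈ 4.16951827852; balance ≈ 191,797.8408.
Account A is larger by 18,046.3054.

Account A, by $18,046.31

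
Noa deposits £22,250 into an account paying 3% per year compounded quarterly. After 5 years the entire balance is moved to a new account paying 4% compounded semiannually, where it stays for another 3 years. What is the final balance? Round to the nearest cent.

After 5 years at 3%: 22,250 × 1.1611841423 ≈ 25,836.3472.
Then 3 years at 4%: 25,836.3472 × 1.1261624193 ≈ 29,095.9232.

£29,095.92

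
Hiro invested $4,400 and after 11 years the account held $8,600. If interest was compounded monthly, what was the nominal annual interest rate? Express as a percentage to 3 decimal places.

The 132-period growth factor is 8,600/4,400 = 1.95455.
r/12 = 1.95455^(1/132) − 1 ≈ 0.00508986, so r ≈ 12·0.00508986 = 6.10783%.

6.108%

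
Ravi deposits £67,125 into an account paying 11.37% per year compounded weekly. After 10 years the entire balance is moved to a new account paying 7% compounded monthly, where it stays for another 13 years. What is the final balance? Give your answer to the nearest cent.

After 10 years at 11.37%: 67,125 × 3.11353507866 ≈ 208,996.0422.
Then 13 years at 7%: 208,996.0422 × 2.47776293349 ≈ 517,842.6465.

£517,842.65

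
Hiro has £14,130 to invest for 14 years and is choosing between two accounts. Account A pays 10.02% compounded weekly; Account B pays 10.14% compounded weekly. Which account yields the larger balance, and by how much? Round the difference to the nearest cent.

A: (1 + 0.1002/52)^728 ≈ 4.0610850429, so 14,130 × 4.0610850429 ≈ 57,383.1317.
B: (1 + 0.00195)^728 ≈ 4.1297533627, so 14,130 × 4.1297533627 ≈ 58,353.4150.
Difference ≈ 970.2834 in favor of B.

Account B, by £970.28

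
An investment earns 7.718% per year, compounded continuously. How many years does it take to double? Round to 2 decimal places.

e^(0.07718t) = 2, so 0.07718t = ln 2 ≈ 0.69315.
t ≈ 0.69315/0.07718 ≈ 8.9809.

8.98 years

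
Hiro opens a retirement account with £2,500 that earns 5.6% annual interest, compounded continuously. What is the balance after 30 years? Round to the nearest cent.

£13,413.89

A = P·e^(rt) = 2,500·e^(0.056·30) = 2,500·e^1.68.
e^1.68 ≈ 5.3655559711, so A ≈ 13,413.8899.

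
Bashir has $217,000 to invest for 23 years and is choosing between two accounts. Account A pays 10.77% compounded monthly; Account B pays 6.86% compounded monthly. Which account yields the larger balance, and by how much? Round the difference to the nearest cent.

Account A, by $1,508,859.59

Account A growth factor: (1 + 0.008975)^276 ≈ 11.77584123592; balance ≈ 2,555,357.5482.
Account B growth factor: (1 + 0.0686/12)^276 ≈ 4.822571229621; balance ≈ 1,046,497.9568.
Account A is larger by 1,508,859.5914.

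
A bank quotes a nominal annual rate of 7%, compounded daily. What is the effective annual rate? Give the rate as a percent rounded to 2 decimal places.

7.25%

One year is 365 periods at 0.000191781 each: (1 + 0.000191781)^365 ≈ 1.072501.
EAR = 1.072501 − 1 ≈ 7.25010%.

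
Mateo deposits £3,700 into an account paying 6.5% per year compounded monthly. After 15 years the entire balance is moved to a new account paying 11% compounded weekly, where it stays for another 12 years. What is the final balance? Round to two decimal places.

£36,572.90

After 15 years at 6.5%: 3,700 × 2.6442008195 ≈ 9,783.5430.
Then 12 years at 11%: 9,783.5430 × 3.7382059805 ≈ 36,572.8991.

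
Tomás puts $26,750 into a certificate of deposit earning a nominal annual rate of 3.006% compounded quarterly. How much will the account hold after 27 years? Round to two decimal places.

$60,046.54

Growth factor = (1 + 0.007515)^108 ≈ 2.2447306383.
A ≈ 26,750 × 2.2447306383 ≈ 60,046.5446.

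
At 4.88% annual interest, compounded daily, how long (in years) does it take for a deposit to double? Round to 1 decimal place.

14.2 years

(1 + 0.000133699)^(365t) = 2.
365t = ln 2 / ln(1 + 0.000133699) ≈ 0.69315/0.00013369 ≈ 5184.7466.
t ≈ 14.2048.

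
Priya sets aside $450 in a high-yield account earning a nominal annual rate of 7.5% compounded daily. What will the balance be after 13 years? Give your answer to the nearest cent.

$1,192.91

Periodic rate = 7.5%/365 = 0.000205479; periods = 365·13 = 4745.
A = 450·(1 + 0.075/365)^4745 ≈ 450·2.65090169 ≈ 1,192.9058.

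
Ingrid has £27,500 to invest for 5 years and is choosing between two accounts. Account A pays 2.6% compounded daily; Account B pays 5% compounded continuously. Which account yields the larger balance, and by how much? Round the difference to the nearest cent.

A: (1 + 0.026/365)^1825 ≈ 1.1388231107, so 27,500 × 1.1388231107 ≈ 31,317.6355.
B: e^(0.05·5) = e^0.25 ≈ 1.2840254167, so 27,500 × 1.2840254167 ≈ 35,310.6990.
Difference ≈ 3,993.0634 in favor of B.

Account B, by £3,993.06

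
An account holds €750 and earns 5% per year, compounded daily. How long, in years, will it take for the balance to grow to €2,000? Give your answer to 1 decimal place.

(1 + 0.000136986)^(365t) = 2,000/750 = 2.6667.
365t·ln(1 + 0.000136986) = ln(2.6667); 365t = 0.98083/0.000136977 ≈ 7160.5440.
t ≈ 19.6179 years.

19.6 years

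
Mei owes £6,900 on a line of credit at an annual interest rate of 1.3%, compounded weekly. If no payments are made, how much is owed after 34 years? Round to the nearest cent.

Periodic rate = 1.3%/52 = 0.00025; periods = 52·34 = 1768.
A = 6,900·(1 + 0.00025)^1768 ≈ 6,900·1.5557297983 ≈ 10,734.5356.

£10,734.54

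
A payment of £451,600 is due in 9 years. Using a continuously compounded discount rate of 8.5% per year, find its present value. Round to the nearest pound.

£210,145

P = A·e^(−rt) = 451,600·e^(−0.765).
e^(−0.765) ≈ 0.465333930974, so P ≈ 210,144.8032.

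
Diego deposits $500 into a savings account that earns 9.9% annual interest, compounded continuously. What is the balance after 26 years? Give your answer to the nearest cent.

A = P·e^(rt) = 500·e^(0.099·26) = 500·e^2.574.
e^2.574 ≈ 13.1181924, so A ≈ 6,559.0962.

$6,559.10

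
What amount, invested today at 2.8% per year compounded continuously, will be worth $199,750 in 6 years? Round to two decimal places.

P = A·e^(−rt) = 199,750·e^(−0.168).
e^(−0.168) ≈ 0.845353834685, so P ≈ 168,859.4285.

$168,859.43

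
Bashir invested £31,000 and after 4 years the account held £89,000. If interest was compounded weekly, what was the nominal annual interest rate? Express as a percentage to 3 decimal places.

(1 + r/52)^208 = 89,000/31,000 = 2.87097.
1 + r/52 = 2.87097^(1/208) ≈ 1.005083, so r/52 ≈ 0.00508331.
r ≈ 52·0.00508331 = 26.43319%.

26.433%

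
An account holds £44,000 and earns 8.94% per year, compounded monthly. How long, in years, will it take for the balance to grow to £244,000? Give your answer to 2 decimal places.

19.23 years

(1 + 0.00745)^(12t) = 244,000/44,000 = 5.5455.
12t·ln(1 + 0.00745) = ln(5.5455); 12t = 1.713/0.00742239 ≈ 230.7854.
t ≈ 19.2321 years.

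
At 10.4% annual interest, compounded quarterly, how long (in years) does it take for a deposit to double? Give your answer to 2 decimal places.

6.75 years

(1 + 0.026)^(4t) = 2.
4t = ln 2 / ln(1 + 0.026) ≈ 0.69315/0.0256677 ≈ 27.0046.
t ≈ 6.7511.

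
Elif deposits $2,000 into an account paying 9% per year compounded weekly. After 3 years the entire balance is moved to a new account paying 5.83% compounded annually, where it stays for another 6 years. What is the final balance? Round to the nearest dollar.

$3,680

Phase 1: 2,000·(1 + 0.09/52)^156 ≈ 2,619.3175.
Phase 2: 2,619.3175·(1 + 0.0583)^6 ≈ 3,679.9416.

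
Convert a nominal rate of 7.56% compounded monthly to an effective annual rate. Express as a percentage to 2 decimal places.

One year is 12 periods at 0.0063 each: (1 + 0.0063)^12 ≈ 1.078275.
EAR = 1.078275 − 1 ≈ 7.82753%.

7.83%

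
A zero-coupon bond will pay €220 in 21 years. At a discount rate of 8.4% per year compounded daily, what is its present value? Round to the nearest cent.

€37.71

Growth factor = (1 + 0.084/365)^7665 ≈ 5.83454947.
P = 220/5.83454947 ≈ 37.7064.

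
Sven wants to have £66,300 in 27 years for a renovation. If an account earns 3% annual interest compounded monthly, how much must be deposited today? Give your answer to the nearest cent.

£29,523.92

Growth factor = (1 + 0.0025)^324 ≈ 2.2456369141.
P = 66,300/2.2456369141 ≈ 29,523.9180.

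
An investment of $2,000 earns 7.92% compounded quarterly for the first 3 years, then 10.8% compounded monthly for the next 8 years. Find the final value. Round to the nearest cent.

After 3 years at 7.92%: 2,000 × 1.265260912 ≈ 2,530.5218.
Then 8 years at 10.8%: 2,530.5218 × 2.363480148 ≈ 5,980.8381.

$5,980.84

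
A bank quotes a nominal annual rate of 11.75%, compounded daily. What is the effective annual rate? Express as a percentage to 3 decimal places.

12.466%

EAR = (1 + 11.75%/365)^365 − 1 = (1 + 0.000321918)^365 − 1.
(1 + 0.000321918)^365 ≈ 1.12466, so EAR ≈ 12.46604%.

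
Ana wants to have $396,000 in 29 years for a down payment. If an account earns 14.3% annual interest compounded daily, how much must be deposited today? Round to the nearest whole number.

$6,267

Growth factor = (1 + 0.143/365)^10585 ≈ 63.1926410051.
P = 396,000/63.1926410051 ≈ 6,266.5525.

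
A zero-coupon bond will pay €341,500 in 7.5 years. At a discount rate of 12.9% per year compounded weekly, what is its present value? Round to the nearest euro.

Growth factor = (1 + 0.129/52)^390 ≈ 2.6282071164.
P = 341,500/2.6282071164 ≈ 129,936.4871.

€129,936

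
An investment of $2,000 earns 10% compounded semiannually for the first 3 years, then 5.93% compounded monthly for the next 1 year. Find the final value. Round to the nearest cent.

$2,843.52

After 3 years at 10%: 2,000 × 1.340095641 ≈ 2,680.1913.
Then 1 years at 5.93%: 2,680.1913 × 1.060938571 ≈ 2,843.5183.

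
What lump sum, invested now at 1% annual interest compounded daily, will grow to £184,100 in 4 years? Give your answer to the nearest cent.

£176,881.43

Periodic rate = 1%/365 = 0.0000273973; 1460 periods.
P = 184,100/(1 + 0.01/365)^1460 ≈ 184,100/1.0408102039 ≈ 176,881.4327.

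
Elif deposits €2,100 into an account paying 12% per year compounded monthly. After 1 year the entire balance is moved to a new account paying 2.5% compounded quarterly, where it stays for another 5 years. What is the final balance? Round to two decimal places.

€2,680.36

Phase 1: 2,100·(1 + 0.01)^12 ≈ 2,366.3326.
Phase 2: 2,366.3326·(1 + 0.00625)^20 ≈ 2,680.3632.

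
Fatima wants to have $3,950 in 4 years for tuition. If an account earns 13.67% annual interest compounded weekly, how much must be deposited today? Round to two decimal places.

$2,287.90

Periodic rate = 13.67%/52 = 0.00262885; 208 periods.
P = 3,950/(1 + 0.1367/52)^208 ≈ 3,950/1.726476335 ≈ 2,287.8970.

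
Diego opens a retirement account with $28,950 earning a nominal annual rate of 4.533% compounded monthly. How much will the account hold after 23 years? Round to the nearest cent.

Growth factor = (1 + 0.0037775)^276 ≈ 2.83098796.
A ≈ 28,950 × 2.83098796 ≈ 81,957.1014.

$81,957.10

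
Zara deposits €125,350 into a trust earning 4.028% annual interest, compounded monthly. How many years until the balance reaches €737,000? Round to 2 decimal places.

44.05 years

(1 + 0.00335667)^(12t) = 737,000/125,350 = 5.8795.
12t·ln(1 + 0.00335667) = ln(5.8795); 12t = 1.7715/0.00335105 ≈ 528.6344.
t ≈ 44.0529 years.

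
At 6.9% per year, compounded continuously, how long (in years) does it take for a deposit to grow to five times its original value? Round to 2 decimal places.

23.33 years

e^(0.069t) = 5, so 0.069t = ln 5 ≈ 1.6094.
t ≈ 1.6094/0.069 ≈ 23.3252.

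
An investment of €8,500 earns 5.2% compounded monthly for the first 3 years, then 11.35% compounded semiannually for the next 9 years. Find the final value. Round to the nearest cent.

€26,823.97

After 3 years at 5.2%: 8,500 × 1.1684323438 ≈ 9,931.6749.
Then 9 years at 11.35%: 9,931.6749 × 2.7008509455 ≈ 26,823.9736.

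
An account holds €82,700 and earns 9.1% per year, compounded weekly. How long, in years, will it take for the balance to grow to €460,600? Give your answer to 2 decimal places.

18.89 years

(1 + 0.00175)^(52t) = 460,600/82,700 = 5.5695.
52t·ln(1 + 0.00175) = ln(5.5695); 52t = 1.7173/0.00174847 ≈ 982.1786.
t ≈ 18.8881 years.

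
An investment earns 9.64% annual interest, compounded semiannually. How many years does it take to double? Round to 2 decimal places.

(1 + 0.0482)^(2t) = 2.
2t = ln 2 / ln(1 + 0.0482) ≈ 0.69315/0.0470744 ≈ 14.7245.
t ≈ 7.3623.

7.36 years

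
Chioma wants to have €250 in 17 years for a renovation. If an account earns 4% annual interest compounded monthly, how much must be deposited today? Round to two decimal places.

Periodic rate = 4%/12 = 0.00333333; 204 periods.
P = 250/(1 + 0.04/12)^204 ≈ 250/1.97164689 ≈ 126.7976.

€126.80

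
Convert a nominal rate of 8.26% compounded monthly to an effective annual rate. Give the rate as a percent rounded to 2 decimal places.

8.58%

EAR = (1 + 8.26%/12)^12 − 1 = (1 + 0.00688333)^12 − 1.
(1 + 0.00688333)^12 ≈ 1.0858, so EAR ≈ 8.58000%.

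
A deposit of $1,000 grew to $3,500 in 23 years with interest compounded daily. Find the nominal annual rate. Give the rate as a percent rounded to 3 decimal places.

The 8395-period growth factor is 3,500/1,000 = 3.5.
r/365 = 3.5^(1/8395) − 1 ≈ 0.000149238, so r ≈ 365·0.000149238 = 5.44720%.

5.447%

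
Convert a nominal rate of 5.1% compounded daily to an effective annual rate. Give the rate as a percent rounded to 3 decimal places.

5.232%

EAR = (1 + 5.1%/365)^365 − 1 = (1 + 0.000139726)^365 − 1.
(1 + 0.000139726)^365 ≈ 1.052319, so EAR ≈ 5.23191%.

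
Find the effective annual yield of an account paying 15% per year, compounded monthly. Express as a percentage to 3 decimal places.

16.075%

One year is 12 periods at 0.0125 each: (1 + 0.0125)^12 ≈ 1.160755.
EAR = 1.160755 − 1 ≈ 16.07545%.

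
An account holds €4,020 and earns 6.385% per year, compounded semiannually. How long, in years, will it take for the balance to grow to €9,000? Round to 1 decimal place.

(1 + 0.031925)^(2t) = 9,000/4,020 = 2.2388.
2t·ln(1 + 0.031925) = ln(2.2388); 2t = 0.80594/0.031426 ≈ 25.6457.
t ≈ 12.8229 years.

12.8 years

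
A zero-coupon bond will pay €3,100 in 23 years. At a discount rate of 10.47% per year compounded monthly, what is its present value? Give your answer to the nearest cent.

Periodic rate = 10.47%/12 = 0.008725; 276 periods.
P = 3,100/(1 + 0.008725)^276 ≈ 3,100/10.99736142 ≈ 281.8858.

€281.89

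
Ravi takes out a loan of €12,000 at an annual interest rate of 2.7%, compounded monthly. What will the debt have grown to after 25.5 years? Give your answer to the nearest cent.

Growth factor = (1 + 0.00225)^306 ≈ 1.9891881634.
A ≈ 12,000 × 1.9891881634 ≈ 23,870.2580.

€23,870.26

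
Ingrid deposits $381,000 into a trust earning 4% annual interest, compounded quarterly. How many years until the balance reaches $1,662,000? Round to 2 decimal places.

We need (1 + 0.01)^(4t) = 4.3622, so 4t = ln 4.3622 / ln 1.01 ≈ 148.0330.
t ≈ 148.0330/4 = 37.0083 years.

37.01 years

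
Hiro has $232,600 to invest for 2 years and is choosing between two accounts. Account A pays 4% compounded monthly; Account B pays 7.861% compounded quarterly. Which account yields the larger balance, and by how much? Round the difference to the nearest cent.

Account B, by $19,847.03

Account A growth factor: (1 + 0.04/12)^24 ≈ 1.08314295916; balance ≈ 251,939.0523.
Account B growth factor: (1 + 0.0196525)^8 ≈ 1.16846984001; balance ≈ 271,786.0848.
Account B is larger by 19,847.0325.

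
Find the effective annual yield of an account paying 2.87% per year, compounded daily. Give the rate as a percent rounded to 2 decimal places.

2.91%

One year is 365 periods at 0.0000786301 each: (1 + 0.0000786301)^365 ≈ 1.029115.
EAR = 1.029115 − 1 ≈ 2.91147%.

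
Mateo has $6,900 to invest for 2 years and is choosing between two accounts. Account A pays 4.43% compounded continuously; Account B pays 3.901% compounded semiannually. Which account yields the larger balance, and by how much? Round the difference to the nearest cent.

A: e^(0.0443·2) = e^0.0886 ≈ 1.092643511, so 6,900 × 1.092643511 ≈ 7,539.2402.
B: (1 + 0.019505)^4 ≈ 1.080332497, so 6,900 × 1.080332497 ≈ 7,454.2942.
Difference ≈ 84.9460 in favor of A.

Account A, by $84.95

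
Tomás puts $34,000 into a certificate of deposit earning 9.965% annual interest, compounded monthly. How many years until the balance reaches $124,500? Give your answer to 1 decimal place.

13.1 years

(1 + 0.00830417)^(12t) = 124,500/34,000 = 3.6618.
12t·ln(1 + 0.00830417) = ln(3.6618); 12t = 1.2979/0.00826988 ≈ 156.9486.
t ≈ 13.0790 years.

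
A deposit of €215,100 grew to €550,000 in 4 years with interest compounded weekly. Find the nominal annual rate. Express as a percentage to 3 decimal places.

The 208-period growth factor is 550,000/215,100 = 2.55695.
r/52 = 2.55695^(1/208) − 1 ≈ 0.00452374, so r ≈ 52·0.00452374 = 23.52343%.

23.523%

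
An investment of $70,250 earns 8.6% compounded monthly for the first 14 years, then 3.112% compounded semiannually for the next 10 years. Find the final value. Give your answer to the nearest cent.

After 14 years at 8.6%: 70,250 × 3.3191415142 ≈ 233,169.6914.
Then 10 years at 3.112%: 233,169.6914 × 1.36179500995 ≈ 317,529.3222.

$317,529.32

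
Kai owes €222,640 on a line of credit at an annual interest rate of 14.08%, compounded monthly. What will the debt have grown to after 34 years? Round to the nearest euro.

Periodic rate = 14.08%/12 = 0.0117333; periods = 12·34 = 408.
A = 222,640·(1 + 0.1408/12)^408 ≈ 222,640·116.66806651522 ≈ 25,974,978.3289.

€25,974,978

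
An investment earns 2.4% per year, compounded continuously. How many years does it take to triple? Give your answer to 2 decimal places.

45.78 years

e^(0.024t) = 3, so 0.024t = ln 3 ≈ 1.0986.
t ≈ 1.0986/0.024 ≈ 45.7755.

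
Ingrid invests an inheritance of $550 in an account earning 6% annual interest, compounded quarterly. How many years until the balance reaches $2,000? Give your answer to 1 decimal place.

We need (1 + 0.015)^(4t) = 3.6364, so 4t = ln 3.6364 / ln 1.015 ≈ 86.7095.
t ≈ 86.7095/4 = 21.6774 years.

21.7 years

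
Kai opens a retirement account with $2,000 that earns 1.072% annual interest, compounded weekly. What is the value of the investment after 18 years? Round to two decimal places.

$2,425.62

Growth factor = (1 + 0.01072/52)^936 ≈ 1.21281016.
A ≈ 2,000 × 1.21281016 ≈ 2,425.6203.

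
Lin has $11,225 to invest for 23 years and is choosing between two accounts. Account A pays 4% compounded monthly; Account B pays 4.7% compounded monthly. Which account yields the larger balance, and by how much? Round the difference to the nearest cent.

Account B, by $4,893.59

Account A growth factor: (1 + 0.04/12)^276 ≈ 2.5054542754; balance ≈ 28,123.7242.
Account B growth factor: (1 + 0.047/12)^276 ≈ 2.9414085142; balance ≈ 33,017.3106.
Account B is larger by 4,893.5863.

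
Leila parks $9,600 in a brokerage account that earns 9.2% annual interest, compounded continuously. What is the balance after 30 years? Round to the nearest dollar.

A = P·e^(rt) = 9,600·e^(0.092·30) = 9,600·e^2.76.
e^2.76 ≈ 15.7998429483, so A ≈ 151,678.4923.

$151,678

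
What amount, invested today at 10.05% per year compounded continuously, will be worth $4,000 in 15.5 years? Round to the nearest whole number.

$842

P = A·e^(−rt) = 4,000·e^(−1.55775).
e^(−1.55775) ≈ 0.2106094097, so P ≈ 842.4376.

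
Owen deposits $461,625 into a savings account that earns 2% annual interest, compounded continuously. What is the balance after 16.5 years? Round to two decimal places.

A = P·e^(rt) = 461,625·e^(0.02·16.5) = 461,625·e^0.33.
e^0.33 ≈ 1.39096812846, so A ≈ 642,105.6623.

$642,105.66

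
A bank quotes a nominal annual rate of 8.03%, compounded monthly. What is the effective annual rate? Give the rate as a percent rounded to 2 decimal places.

One year is 12 periods at 0.00669167 each: (1 + 0.00669167)^12 ≈ 1.083322.
EAR = 1.083322 − 1 ≈ 8.33223%.

8.33%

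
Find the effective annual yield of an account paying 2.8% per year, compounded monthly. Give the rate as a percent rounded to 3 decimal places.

2.836%

EAR = (1 + 2.8%/12)^12 − 1 = (1 + 0.00233333)^12 − 1.
(1 + 0.00233333)^12 ≈ 1.028362, so EAR ≈ 2.83621%.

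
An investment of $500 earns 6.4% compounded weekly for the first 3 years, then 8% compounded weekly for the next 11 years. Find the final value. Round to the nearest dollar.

$1,459

After 3 years at 6.4%: 500 × 1.211527479 ≈ 605.7637.
Then 11 years at 8%: 605.7637 × 2.409269936 ≈ 1,459.4484.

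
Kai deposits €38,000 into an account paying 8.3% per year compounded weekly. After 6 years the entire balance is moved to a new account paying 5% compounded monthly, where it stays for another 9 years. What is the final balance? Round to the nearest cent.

After 6 years at 8.3%: 38,000 × 1.6447739858 ≈ 62,501.4115.
Then 9 years at 5%: 62,501.4115 × 1.5668466494 ≈ 97,930.1271.

€97,930.13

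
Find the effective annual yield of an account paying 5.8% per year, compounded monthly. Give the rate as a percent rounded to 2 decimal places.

One year is 12 periods at 0.00483333 each: (1 + 0.00483333)^12 ≈ 1.059567.
EAR = 1.059567 − 1 ≈ 5.95669%.

5.96%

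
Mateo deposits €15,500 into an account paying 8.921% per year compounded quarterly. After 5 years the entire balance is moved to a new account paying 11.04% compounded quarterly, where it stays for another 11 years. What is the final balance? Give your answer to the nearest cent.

€79,832.62

After 5 years at 8.921%: 15,500 × 1.5544918768 ≈ 24,094.6241.
Then 11 years at 11.04%: 24,094.6241 × 3.3132957708 ≈ 79,832.6161.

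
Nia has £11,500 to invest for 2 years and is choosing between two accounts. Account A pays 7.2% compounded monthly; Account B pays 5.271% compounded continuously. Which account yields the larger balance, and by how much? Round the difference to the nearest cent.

Account A, by £496.92

Account A growth factor: (1 + 0.006)^24 ≈ 1.1543872922; balance ≈ 13,275.4539.
Account B growth factor: e^(0.05271·2) = e^0.10542 ≈ 1.1111772068; balance ≈ 12,778.5379.
Account A is larger by 496.9160.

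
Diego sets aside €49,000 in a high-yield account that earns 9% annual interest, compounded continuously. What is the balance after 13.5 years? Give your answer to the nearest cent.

A = P·e^(rt) = 49,000·e^(0.09·13.5) = 49,000·e^1.215.
e^1.215 ≈ 3.37029406432, so A ≈ 165,144.4092.

€165,144.41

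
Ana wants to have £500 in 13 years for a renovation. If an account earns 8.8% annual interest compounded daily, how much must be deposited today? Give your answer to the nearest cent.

£159.29

Periodic rate = 8.8%/365 = 0.000241096; 4745 periods.
P = 500/(1 + 0.088/365)^4745 ≈ 500/3.13886765 ≈ 159.2931.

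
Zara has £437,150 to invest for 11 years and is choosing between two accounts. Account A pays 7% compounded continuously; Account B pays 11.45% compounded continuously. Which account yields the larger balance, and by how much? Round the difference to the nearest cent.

A: e^(0.07·11) = e^0.77 ≈ 2.15976625378, so 437,150 × 2.15976625378 ≈ 944,141.8178.
B: e^(0.1145·11) = e^1.2595 ≈ 3.523659217226, so 437,150 × 3.523659217226 ≈ 1,540,367.6268.
Difference ≈ 596,225.8090 in favor of B.

Account B, by £596,225.81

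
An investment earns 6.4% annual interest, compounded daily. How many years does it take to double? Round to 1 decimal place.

10.8 years

(1 + 0.000175342)^(365t) = 2.
365t = ln 2 / ln(1 + 0.000175342) ≈ 0.69315/0.000175327 ≈ 3953.4516.
t ≈ 10.8314.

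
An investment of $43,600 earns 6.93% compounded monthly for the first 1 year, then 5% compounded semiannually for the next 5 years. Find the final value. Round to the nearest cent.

Phase 1: 43,600·(1 + 0.005775)^12 ≈ 46,719.3214.
Phase 2: 46,719.3214·(1 + 0.025)^10 ≈ 59,804.6812.

$59,804.68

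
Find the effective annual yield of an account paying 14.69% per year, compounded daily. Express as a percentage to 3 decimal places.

15.820%

One year is 365 periods at 0.000402466 each: (1 + 0.000402466)^365 ≈ 1.158204.
EAR = 1.158204 − 1 ≈ 15.82039%.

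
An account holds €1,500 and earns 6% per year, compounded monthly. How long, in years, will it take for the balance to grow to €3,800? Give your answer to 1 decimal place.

(1 + 0.005)^(12t) = 3,800/1,500 = 2.5333.
12t·ln(1 + 0.005) = ln(2.5333); 12t = 0.92954/0.00498754 ≈ 186.3716.
t ≈ 15.5310 years.

15.5 years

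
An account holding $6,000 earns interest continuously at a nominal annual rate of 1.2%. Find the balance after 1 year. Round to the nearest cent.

A = P·e^(rt) = 6,000·e^(0.012·1) = 6,000·e^0.012.
e^0.012 ≈ 1.012072289, so A ≈ 6,072.4337.

$6,072.43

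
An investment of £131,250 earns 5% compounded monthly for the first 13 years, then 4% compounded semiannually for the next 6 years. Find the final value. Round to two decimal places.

£318,424.38

After 13 years at 5%: 131,250 × 1.91295579631 ≈ 251,075.4483.
Then 6 years at 4%: 251,075.4483 × 1.26824179456 ≈ 318,424.3771.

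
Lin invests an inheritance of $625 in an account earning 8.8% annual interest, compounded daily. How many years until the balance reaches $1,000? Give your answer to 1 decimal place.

(1 + 0.000241096)^(365t) = 1,000/625 = 1.6.
365t·ln(1 + 0.000241096) = ln(1.6); 365t = 0.47/0.000241067 ≈ 1949.6819.
t ≈ 5.3416 years.

5.3 years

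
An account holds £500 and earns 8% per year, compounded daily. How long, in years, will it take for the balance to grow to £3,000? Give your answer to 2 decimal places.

(1 + 0.000219178)^(365t) = 3,000/500 = 6.
365t·ln(1 + 0.000219178) = ln(6); 365t = 1.7918/0.000219154 ≈ 8175.7984.
t ≈ 22.3994 years.

22.40 years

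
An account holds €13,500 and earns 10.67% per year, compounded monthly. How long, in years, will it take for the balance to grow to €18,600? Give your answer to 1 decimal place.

3.0 years

We need (1 + 0.00889167)^(12t) = 1.3778, so 12t = ln 1.3778 / ln 1.008892 ≈ 36.2018.
t ≈ 36.2018/12 = 3.0168 years.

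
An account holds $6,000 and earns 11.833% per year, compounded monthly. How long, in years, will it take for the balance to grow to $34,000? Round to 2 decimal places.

We need (1 + 0.00986083)^(12t) = 5.6667, so 12t = ln 5.6667 / ln 1.009861 ≈ 176.7740.
t ≈ 176.7740/12 = 14.7312 years.

14.73 years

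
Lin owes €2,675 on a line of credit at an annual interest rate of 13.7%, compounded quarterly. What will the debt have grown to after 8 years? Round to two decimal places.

€7,858.52

Periodic rate = 13.7%/4 = 0.03425; periods = 4·8 = 32.
A = 2,675·(1 + 0.03425)^32 ≈ 2,675·2.937764281 ≈ 7,858.5195.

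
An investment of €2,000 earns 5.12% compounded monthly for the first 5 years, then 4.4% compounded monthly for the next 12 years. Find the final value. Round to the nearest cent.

After 5 years at 5.12%: 2,000 × 1.29104945 ≈ 2,582.0989.
Then 12 years at 4.4%: 2,582.0989 × 1.69390135 ≈ 4,373.8208.

€4,373.82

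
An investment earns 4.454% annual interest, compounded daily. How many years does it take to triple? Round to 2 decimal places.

24.67 years

(1 + 0.000122027)^(365t) = 3.
365t = ln 3 / ln(1 + 0.000122027) ≈ 1.0986/0.00012202 ≈ 9003.5463.
t ≈ 24.6673.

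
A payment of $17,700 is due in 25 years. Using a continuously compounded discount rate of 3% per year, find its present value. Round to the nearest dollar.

$8,361

P = A·e^(−rt) = 17,700·e^(−0.75).
e^(−0.75) ≈ 0.47236655274, so P ≈ 8,360.8880.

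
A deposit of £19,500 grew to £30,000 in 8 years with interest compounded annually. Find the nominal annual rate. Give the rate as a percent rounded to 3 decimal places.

5.532%

The 8-period growth factor is 30,000/19,500 = 1.53846.
r = 1.53846^(1/8) − 1 ≈ 0.055324, i.e. 5.53240%.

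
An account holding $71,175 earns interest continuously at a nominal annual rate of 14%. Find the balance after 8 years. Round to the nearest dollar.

A = P·e^(rt) = 71,175·e^(0.14·8) = 71,175·e^1.12.
e^1.12 ≈ 3.06485420329, so A ≈ 218,140.9979.

$218,141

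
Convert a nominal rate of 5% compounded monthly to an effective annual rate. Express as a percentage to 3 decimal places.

5.116%

One year is 12 periods at 0.00416667 each: (1 + 0.00416667)^12 ≈ 1.051162.
EAR = 1.051162 − 1 ≈ 5.11619%.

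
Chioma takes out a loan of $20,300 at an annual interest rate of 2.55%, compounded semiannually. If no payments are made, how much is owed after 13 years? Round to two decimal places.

Periodic rate = 2.55%/2 = 0.01275; periods = 2·13 = 26.
A = 20,300·(1 + 0.01275)^26 ≈ 20,300·1.3901400266 ≈ 28,219.8425.

$28,219.84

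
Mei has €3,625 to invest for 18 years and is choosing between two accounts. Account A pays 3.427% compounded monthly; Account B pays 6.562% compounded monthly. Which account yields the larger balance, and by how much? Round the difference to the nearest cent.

Account A growth factor: (1 + 0.03427/12)^216 ≈ 1.851471723; balance ≈ 6,711.5850.
Account B growth factor: (1 + 0.06562/12)^216 ≈ 3.2476843572; balance ≈ 11,772.8558.
Account B is larger by 5,061.2708.

Account B, by €5,061.27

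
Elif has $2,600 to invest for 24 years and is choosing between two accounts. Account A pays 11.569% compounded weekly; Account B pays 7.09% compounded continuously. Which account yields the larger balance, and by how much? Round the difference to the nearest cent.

Account A, by $27,381.87

Account A growth factor: (1 + 0.11569/52)^1248 ≈ 16.014201422; balance ≈ 41,636.9237.
Account B growth factor: e^(0.0709·24) = e^1.7016 ≈ 5.4827127179; balance ≈ 14,255.0531.
Account A is larger by 27,381.8706.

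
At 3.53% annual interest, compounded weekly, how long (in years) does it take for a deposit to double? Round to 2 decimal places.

19.64 years

(1 + 0.000678846)^(52t) = 2.
52t = ln 2 / ln(1 + 0.000678846) ≈ 0.69315/0.000678616 ≈ 1021.4132.
t ≈ 19.6426.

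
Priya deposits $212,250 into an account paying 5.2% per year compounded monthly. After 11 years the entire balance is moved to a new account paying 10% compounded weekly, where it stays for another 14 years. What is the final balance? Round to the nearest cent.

Phase 1: 212,250·(1 + 0.052/12)^132 ≈ 375,601.6201.
Phase 2: 375,601.6201·(1 + 0.1/52)^728 ≈ 1,521,093.2977.

$1,521,093.30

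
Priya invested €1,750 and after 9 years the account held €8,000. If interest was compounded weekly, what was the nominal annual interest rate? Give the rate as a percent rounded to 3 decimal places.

(1 + r/52)^468 = 8,000/1,750 = 4.57143.
1 + r/52 = 4.57143^(1/468) ≈ 1.003253, so r/52 ≈ 0.00325277.
r ≈ 52·0.00325277 = 16.91440%.

16.914%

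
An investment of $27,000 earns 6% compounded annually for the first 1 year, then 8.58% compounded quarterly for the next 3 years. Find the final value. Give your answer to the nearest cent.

$36,921.13

After 1 years at 6%: 27,000 × 1.06 ≈ 28,620.0000.
Then 3 years at 8.58%: 28,620.0000 × 1.2900464654 ≈ 36,921.1298.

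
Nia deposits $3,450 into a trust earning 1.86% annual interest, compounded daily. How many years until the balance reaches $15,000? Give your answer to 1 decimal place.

(1 + 0.0000509589)^(365t) = 15,000/3,450 = 4.3478.
365t·ln(1 + 0.0000509589) = ln(4.3478); 365t = 1.4697/5.09576e-05 ≈ 28841.1504.
t ≈ 79.0169 years.

79.0 years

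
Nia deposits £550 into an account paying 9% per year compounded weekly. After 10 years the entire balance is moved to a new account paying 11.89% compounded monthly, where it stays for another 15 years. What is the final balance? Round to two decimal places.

£7,973.37

After 10 years at 9%: 550 × 2.45769041 ≈ 1,351.7297.
Then 15 years at 11.89%: 1,351.7297 × 5.898642139 ≈ 7,973.3699.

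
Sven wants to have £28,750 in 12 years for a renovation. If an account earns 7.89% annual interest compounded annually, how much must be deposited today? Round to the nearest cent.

Growth factor = (1 + 0.0789)^12 ≈ 2.4875643098.
P = 28,750/2.4875643098 ≈ 11,557.4901.

£11,557.49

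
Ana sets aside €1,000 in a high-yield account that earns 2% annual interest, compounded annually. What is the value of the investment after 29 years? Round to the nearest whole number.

€1,776

Growth factor = (1 + 0.02)^29 ≈ 1.77584469.
A ≈ 1,000 × 1.77584469 ≈ 1,775.8447.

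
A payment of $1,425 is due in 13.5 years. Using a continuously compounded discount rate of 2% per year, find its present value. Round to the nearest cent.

P = A·e^(−rt) = 1,425·e^(−0.27).
e^(−0.27) ≈ 0.7633794943, so P ≈ 1,087.8158.

$1,087.82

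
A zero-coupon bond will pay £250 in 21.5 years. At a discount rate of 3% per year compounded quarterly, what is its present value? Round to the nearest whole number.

Periodic rate = 3%/4 = 0.0075; 86 periods.
P = 250/(1 + 0.0075)^86 ≈ 250/1.90140536 ≈ 131.4817.

£131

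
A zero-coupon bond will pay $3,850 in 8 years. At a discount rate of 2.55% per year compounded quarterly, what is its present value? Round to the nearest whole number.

$3,142

Periodic rate = 2.55%/4 = 0.006375; 32 periods.
P = 3,850/(1 + 0.006375)^32 ≈ 3,850/1.225504383 ≈ 3,141.5636.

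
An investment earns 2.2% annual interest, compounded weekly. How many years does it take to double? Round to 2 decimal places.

(1 + 0.000423077)^(52t) = 2.
52t = ln 2 / ln(1 + 0.000423077) ≈ 0.69315/0.000422987 ≈ 1638.6944.
t ≈ 31.5134.

31.51 years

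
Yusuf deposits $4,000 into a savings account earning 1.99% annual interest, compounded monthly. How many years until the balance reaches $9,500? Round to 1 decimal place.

We need (1 + 0.00165833)^(12t) = 2.375, so 12t = ln 2.375 / ln 1.001658 ≈ 522.0389.
t ≈ 522.0389/12 = 43.5032 years.

43.5 years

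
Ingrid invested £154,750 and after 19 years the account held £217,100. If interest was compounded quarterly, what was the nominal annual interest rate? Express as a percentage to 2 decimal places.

(1 + r/4)^76 = 217,100/154,750 = 1.40291.
1 + r/4 = 1.40291^(1/76) ≈ 1.004465, so r/4 ≈ 0.0044645.
r ≈ 4·0.0044645 = 1.78580%.

1.79%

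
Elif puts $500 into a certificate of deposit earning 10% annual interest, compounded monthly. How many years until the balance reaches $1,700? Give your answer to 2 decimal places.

12.29 years

(1 + 0.00833333)^(12t) = 1,700/500 = 3.4.
12t·ln(1 + 0.00833333) = ln(3.4); 12t = 1.2238/0.0082988 ≈ 147.4641.
t ≈ 12.2887 years.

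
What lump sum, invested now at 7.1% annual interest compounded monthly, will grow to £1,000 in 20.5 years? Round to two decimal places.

£234.29

Periodic rate = 7.1%/12 = 0.00591667; 246 periods.
P = 1,000/(1 + 0.071/12)^246 ≈ 1,000/4.26828051 ≈ 234.2864.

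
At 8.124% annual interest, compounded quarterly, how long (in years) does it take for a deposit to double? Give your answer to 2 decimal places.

8.62 years

(1 + 0.02031)^(4t) = 2.
4t = ln 2 / ln(1 + 0.02031) ≈ 0.69315/0.0201065 ≈ 34.4738.
t ≈ 8.6184.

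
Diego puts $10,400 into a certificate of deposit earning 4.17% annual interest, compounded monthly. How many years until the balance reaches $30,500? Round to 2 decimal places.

We need (1 + 0.003475)^(12t) = 2.9327, so 12t = ln 2.9327 / ln 1.003475 ≈ 310.1552.
t ≈ 310.1552/12 = 25.8463 years.

25.85 years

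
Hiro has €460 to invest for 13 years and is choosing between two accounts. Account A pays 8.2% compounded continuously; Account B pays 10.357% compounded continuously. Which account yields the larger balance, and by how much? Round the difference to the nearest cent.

Account A growth factor: e^(0.082·13) = e^1.066 ≈ 2.903741274; balance ≈ 1,335.7210.
Account B growth factor: e^(0.10357·13) = e^1.34641 ≈ 3.843602201; balance ≈ 1,768.0570.
Account B is larger by 432.3360.

Account B, by €432.34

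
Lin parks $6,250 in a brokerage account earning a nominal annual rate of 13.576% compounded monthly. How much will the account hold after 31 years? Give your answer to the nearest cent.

Growth factor = (1 + 0.13576/12)^372 ≈ 65.6890091065.
A ≈ 6,250 × 65.6890091065 ≈ 410,556.3069.

$410,556.31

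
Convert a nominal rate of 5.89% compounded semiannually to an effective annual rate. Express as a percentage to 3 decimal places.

One year is 2 periods at 0.02945 each: (1 + 0.02945)^2 ≈ 1.059767.
EAR = 1.059767 − 1 ≈ 5.97673%.

5.977%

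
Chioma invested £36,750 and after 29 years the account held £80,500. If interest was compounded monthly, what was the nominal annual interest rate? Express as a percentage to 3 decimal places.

(1 + r/12)^348 = 80,500/36,750 = 2.19048.
1 + r/12 = 2.19048^(1/348) ≈ 1.002256, so r/12 ≈ 0.00225576.
r ≈ 12·0.00225576 = 2.70691%.

2.707%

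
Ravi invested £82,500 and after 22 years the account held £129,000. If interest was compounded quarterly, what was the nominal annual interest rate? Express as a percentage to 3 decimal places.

2.037%

(1 + r/4)^88 = 129,000/82,500 = 1.56364.
1 + r/4 = 1.56364^(1/88) ≈ 1.005093, so r/4 ≈ 0.00509263.
r ≈ 4·0.00509263 = 2.03705%.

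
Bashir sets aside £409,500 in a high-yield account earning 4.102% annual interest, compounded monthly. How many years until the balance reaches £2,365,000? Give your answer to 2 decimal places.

42.82 years

We need (1 + 0.00341833)^(12t) = 5.7753, so 12t = ln 5.7753 / ln 1.003418 ≈ 513.8738.
t ≈ 513.8738/12 = 42.8228 years.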